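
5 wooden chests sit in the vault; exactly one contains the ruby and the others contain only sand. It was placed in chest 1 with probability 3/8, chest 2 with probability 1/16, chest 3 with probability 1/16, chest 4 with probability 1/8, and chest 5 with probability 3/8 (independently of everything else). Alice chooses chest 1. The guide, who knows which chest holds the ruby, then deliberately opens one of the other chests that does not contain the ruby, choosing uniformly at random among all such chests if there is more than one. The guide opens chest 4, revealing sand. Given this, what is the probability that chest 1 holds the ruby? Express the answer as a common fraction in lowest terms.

Apply Bayes' rule, conditioning on where the ruby actually is.
If it is in chest 1 (prior 3/8): the guide has 4 equally likely choices, so probability 1/4; weight (3/8)·(1/4) = 3/32.
If it is in either of chests 2 and 3 (prior 1/16 each): the guide has 3 equally likely choices, so probability 1/3; weight (1/16)·(1/3) = 1/48 each.
If it is in chest 4 (prior 1/8): the guide opened chest 4, so this case is ruled out; weight (1/8)·0 = 0.
If it is in chest 5 (prior 3/8): the guide has 3 equally likely choices, so probability 1/3; weight (3/8)·(1/3) = 1/8.
The weights sum to 25/96.
So P(the ruby in chest 1 | the guide opened chest 4) = (3/32) / (25/96) = 9/25.

9/25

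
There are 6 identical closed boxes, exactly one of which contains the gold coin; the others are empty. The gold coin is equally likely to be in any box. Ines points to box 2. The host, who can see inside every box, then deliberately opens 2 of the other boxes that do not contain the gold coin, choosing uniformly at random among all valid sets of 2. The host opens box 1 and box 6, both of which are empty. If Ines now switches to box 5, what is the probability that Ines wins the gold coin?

5/18

Consider each possible location of the gold coin in turn.
If it is in either of boxes 1 and 6 (prior 1/6 each): that box was opened and seen not to hold the prize — ruled out; weight (1/6)·0 = 0 each.
If it is in box 2 (prior 1/6): the host has 10 equally likely choices, so probability 1/10; weight (1/6)·(1/10) = 1/60.
If it is in any of boxes 3, 4, and 5 (prior 1/6 each): the host has 6 equally likely choices, so probability 1/6; weight (1/6)·(1/6) = 1/36 each.
The weights sum to 1/10.
So P(the gold coin in box 5 | the host opened box 1 and box 6) = (1/36) / (1/10) = 5/18.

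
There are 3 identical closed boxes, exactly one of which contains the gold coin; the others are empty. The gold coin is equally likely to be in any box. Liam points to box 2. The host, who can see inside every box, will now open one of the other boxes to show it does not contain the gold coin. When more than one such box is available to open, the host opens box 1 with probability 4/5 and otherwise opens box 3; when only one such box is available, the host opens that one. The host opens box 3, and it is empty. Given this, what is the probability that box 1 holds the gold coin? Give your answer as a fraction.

Apply Bayes' rule, conditioning on where the gold coin actually is.
If it is in box 1 (prior 1/3): only box 3 is available, probability 1; weight (1/3)·1 = 1/3.
If it is in box 2 (prior 1/3): box 1 is available but not opened, probability 1/5; weight (1/3)·(1/5) = 1/15.
If it is in box 3 (prior 1/3): the host opened box 3, so this case is ruled out; weight (1/3)·0 = 0.
The weights sum to 2/5.
So P(the gold coin in box 1 | the host opened box 3) = (1/3) / (2/5) = 5/6.

5/6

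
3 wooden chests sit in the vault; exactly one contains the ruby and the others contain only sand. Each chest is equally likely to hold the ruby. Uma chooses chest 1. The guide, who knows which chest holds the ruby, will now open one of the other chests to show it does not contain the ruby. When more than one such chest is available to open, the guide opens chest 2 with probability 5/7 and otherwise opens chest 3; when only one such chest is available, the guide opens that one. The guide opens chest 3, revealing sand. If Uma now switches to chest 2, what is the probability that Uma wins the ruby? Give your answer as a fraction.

7/9

Condition on the true location of the ruby.
If it is in chest 1 (prior 1/3): chest 2 is available but not opened, probability 2/7; weight (1/3)·(2/7) = 2/21.
If it is in chest 2 (prior 1/3): only chest 3 is available, probability 1; weight (1/3)·1 = 1/3.
If it is in chest 3 (prior 1/3): the guide opened chest 3, so this case is ruled out; weight (1/3)·0 = 0.
The weights sum to 3/7.
So P(the ruby in chest 2 | the guide opened chest 3) = (1/3) / (3/7) = 7/9.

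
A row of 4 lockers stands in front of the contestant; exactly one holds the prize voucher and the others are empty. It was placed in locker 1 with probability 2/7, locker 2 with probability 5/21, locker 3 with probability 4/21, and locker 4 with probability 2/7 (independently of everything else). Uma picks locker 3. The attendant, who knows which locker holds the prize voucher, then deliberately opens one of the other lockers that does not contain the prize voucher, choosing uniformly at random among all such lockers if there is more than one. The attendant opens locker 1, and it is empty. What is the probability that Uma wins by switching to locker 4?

18/41

Apply Bayes' rule, conditioning on where the prize voucher actually is.
If it is in locker 1 (prior 2/7): the attendant opened locker 1, so this case is ruled out; weight (2/7)·0 = 0.
If it is in locker 2 (prior 5/21): the attendant has 2 equally likely choices, so probability 1/2; weight (5/21)·(1/2) = 5/42.
If it is in locker 3 (prior 4/21): the attendant has 3 equally likely choices, so probability 1/3; weight (4/21)·(1/3) = 4/63.
If it is in locker 4 (prior 2/7): the attendant has 2 equally likely choices, so probability 1/2; weight (2/7)·(1/2) = 1/7.
The weights sum to 41/126.
So P(the prize voucher in locker 4 | the attendant opened locker 1) = (1/7) / (41/126) = 18/41.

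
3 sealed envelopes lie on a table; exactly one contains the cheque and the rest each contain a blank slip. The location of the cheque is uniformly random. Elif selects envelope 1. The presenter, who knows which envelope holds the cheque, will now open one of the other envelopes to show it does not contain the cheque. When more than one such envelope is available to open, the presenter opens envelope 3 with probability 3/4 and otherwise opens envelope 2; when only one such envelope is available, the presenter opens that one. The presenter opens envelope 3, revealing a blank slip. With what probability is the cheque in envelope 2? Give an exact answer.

Condition on the true location of the cheque.
If it is in envelope 1 (prior 1/3): envelope 3 is available, opened with probability 3/4; weight (1/3)·(3/4) = 1/4.
If it is in envelope 2 (prior 1/3): only envelope 3 is available, probability 1; weight (1/3)·1 = 1/3.
If it is in envelope 3 (prior 1/3): the presenter opened envelope 3, so this case is ruled out; weight (1/3)·0 = 0.
The weights sum to 7/12.
So P(the cheque in envelope 2 | the presenter opened envelope 3) = (1/3) / (7/12) = 4/7.

4/7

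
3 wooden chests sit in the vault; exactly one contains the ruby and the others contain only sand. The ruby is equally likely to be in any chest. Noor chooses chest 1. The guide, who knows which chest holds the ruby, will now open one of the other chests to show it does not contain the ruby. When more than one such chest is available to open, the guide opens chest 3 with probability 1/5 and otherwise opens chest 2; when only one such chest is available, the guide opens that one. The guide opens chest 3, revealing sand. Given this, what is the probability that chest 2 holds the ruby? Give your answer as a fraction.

5/6

Condition on the true location of the ruby.
If it is in chest 1 (prior 1/3): chest 3 is available, opened with probability 1/5; weight (1/3)·(1/5) = 1/15.
If it is in chest 2 (prior 1/3): only chest 3 is available, probability 1; weight (1/3)·1 = 1/3.
If it is in chest 3 (prior 1/3): the guide opened chest 3, so this case is ruled out; weight (1/3)·0 = 0.
The weights sum to 2/5.
So P(the ruby in chest 2 | the guide opened chest 3) = (1/3) / (2/5) = 5/6.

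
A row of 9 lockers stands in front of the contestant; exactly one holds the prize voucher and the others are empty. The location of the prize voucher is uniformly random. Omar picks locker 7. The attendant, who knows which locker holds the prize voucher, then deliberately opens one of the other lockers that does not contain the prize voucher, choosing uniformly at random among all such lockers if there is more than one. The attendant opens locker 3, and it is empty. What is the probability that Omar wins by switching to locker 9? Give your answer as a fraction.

8/63

Consider each possible location of the prize voucher in turn.
If it is in any of lockers 1, 2, 4, 5, 6, 8, and 9 (prior 1/9 each): the attendant has 7 equally likely choices, so probability 1/7; weight (1/9)·(1/7) = 1/63 each.
If it is in locker 3 (prior 1/9): the attendant opened locker 3, so this case is ruled out; weight (1/9)·0 = 0.
If it is in locker 7 (prior 1/9): the attendant has 8 equally likely choices, so probability 1/8; weight (1/9)·(1/8) = 1/72.
The weights sum to 1/8.
So P(the prize voucher in locker 9 | the attendant opened locker 3) = (1/63) / (1/8) = 8/63.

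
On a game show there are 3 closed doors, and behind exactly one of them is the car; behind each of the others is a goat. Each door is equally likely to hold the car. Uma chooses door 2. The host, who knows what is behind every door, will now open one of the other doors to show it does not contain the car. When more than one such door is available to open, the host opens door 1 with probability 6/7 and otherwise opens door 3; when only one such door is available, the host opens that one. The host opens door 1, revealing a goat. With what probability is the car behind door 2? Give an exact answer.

6/13

Consider each possible location of the car in turn.
If it is behind door 1 (prior 1/3): the host opened door 1, so this case is ruled out; weight (1/3)·0 = 0.
If it is behind door 2 (prior 1/3): door 1 is available, opened with probability 6/7; weight (1/3)·(6/7) = 2/7.
If it is behind door 3 (prior 1/3): only door 1 is available, probability 1; weight (1/3)·1 = 1/3.
The weights sum to 13/21.
So P(the car behind door 2 | the host opened door 1) = (2/7) / (13/21) = 6/13.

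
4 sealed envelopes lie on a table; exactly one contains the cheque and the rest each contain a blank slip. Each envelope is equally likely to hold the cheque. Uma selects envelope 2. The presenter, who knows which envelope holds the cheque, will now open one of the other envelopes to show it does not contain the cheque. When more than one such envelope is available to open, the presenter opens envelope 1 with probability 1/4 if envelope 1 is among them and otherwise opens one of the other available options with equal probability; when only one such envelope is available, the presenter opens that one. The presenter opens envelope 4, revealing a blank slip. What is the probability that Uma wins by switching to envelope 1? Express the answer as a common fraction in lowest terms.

Consider each possible location of the cheque in turn.
If it is in envelope 1 (prior 1/4): envelope 1 holds the prize so is unavailable; the presenter chooses uniformly among the 2 others, probability 1/2; weight (1/4)·(1/2) = 1/8.
If it is in envelope 2 (prior 1/4): envelope 1 is available but not opened; envelope 4 gets probability (1 − 1/4)/2 = 3/8; weight (1/4)·(3/8) = 3/32.
If it is in envelope 3 (prior 1/4): envelope 1 is available but not opened, probability 3/4; weight (1/4)·(3/4) = 3/16.
If it is in envelope 4 (prior 1/4): the presenter opened envelope 4, so this case is ruled out; weight (1/4)·0 = 0.
The weights sum to 13/32.
So P(the cheque in envelope 1 | the presenter opened envelope 4) = (1/8) / (13/32) = 4/13.

4/13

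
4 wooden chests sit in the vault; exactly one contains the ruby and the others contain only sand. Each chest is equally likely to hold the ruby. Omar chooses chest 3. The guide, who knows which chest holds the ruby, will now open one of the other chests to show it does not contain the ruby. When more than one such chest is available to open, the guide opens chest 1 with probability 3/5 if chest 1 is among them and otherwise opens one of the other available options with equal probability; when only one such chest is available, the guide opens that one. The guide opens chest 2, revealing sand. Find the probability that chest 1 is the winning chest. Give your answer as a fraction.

Apply Bayes' rule, conditioning on where the ruby actually is.
If it is in chest 1 (prior 1/4): chest 1 holds the prize so is unavailable; the guide chooses uniformly among the 2 others, probability 1/2; weight (1/4)·(1/2) = 1/8.
If it is in chest 2 (prior 1/4): the guide opened chest 2, so this case is ruled out; weight (1/4)·0 = 0.
If it is in chest 3 (prior 1/4): chest 1 is available but not opened; chest 2 gets probability (1 − 3/5)/2 = 1/5; weight (1/4)·(1/5) = 1/20.
If it is in chest 4 (prior 1/4): chest 1 is available but not opened, probability 2/5; weight (1/4)·(2/5) = 1/10.
The weights sum to 11/40.
So P(the ruby in chest 1 | the guide opened chest 2) = (1/8) / (11/40) = 5/11.

5/11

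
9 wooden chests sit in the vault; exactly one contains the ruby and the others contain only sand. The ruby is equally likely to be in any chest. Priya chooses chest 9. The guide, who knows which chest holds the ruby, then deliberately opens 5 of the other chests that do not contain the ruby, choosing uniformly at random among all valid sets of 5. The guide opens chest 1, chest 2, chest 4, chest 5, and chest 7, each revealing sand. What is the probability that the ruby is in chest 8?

8/27

Consider each possible location of the ruby in turn.
If it is in any of chests 1, 2, 4, 5, and 7 (prior 1/9 each): that chest was opened and seen not to hold the prize — ruled out; weight (1/9)·0 = 0 each.
If it is in any of chests 3, 6, and 8 (prior 1/9 each): the guide has 21 equally likely choices, so probability 1/21; weight (1/9)·(1/21) = 1/189 each.
If it is in chest 9 (prior 1/9): the guide has 56 equally likely choices, so probability 1/56; weight (1/9)·(1/56) = 1/504.
The weights sum to 1/56.
So P(the ruby in chest 8 | the guide opened chest 1, chest 2, chest 4, chest 5, and chest 7) = (1/189) / (1/56) = 8/27.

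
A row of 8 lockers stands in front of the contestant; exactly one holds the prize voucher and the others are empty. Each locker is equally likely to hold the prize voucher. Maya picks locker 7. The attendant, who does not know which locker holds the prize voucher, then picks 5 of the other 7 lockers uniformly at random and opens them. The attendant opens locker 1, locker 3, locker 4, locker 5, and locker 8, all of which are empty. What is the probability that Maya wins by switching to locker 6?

1/3

Condition on the true location of the prize voucher.
If it is in any of lockers 1, 3, 4, 5, and 8 (prior 1/8 each): that locker was opened and seen not to hold the prize — ruled out; weight (1/8)·0 = 0 each.
If it is in any of lockers 2, 6, and 7 (prior 1/8 each): the attendant picks exactly this set with probability 1/21 regardless, and none is the prize; weight (1/8)·(1/21) = 1/168 each.
The weights sum to 1/56.
So P(the prize voucher in locker 6 | the attendant opened locker 1, locker 3, locker 4, locker 5, and locker 8) = (1/168) / (1/56) = 1/3.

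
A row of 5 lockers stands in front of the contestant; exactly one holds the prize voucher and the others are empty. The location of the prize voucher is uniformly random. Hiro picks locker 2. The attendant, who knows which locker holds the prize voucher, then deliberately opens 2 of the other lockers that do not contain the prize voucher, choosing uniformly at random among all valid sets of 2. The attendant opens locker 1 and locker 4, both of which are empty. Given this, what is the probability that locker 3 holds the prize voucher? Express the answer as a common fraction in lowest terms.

2/5

Condition on the true location of the prize voucher.
If it is in either of lockers 1 and 4 (prior 1/5 each): that locker was opened and seen not to hold the prize — ruled out; weight (1/5)·0 = 0 each.
If it is in locker 2 (prior 1/5): the attendant has 6 equally likely choices, so probability 1/6; weight (1/5)·(1/6) = 1/30.
If it is in either of lockers 3 and 5 (prior 1/5 each): the attendant has 3 equally likely choices, so probability 1/3; weight (1/5)·(1/3) = 1/15 each.
The weights sum to 1/6.
So P(the prize voucher in locker 3 | the attendant opened locker 1 and locker 4) = (1/15) / (1/6) = 2/5.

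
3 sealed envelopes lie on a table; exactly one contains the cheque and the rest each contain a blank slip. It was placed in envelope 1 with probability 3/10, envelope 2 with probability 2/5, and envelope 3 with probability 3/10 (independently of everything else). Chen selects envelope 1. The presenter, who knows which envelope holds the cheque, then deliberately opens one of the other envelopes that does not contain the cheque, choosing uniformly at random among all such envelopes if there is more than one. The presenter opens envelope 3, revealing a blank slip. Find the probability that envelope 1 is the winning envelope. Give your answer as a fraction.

3/11

Consider each possible location of the cheque in turn.
If it is in envelope 1 (prior 3/10): the presenter has 2 equally likely choices, so probability 1/2; weight (3/10)·(1/2) = 3/20.
If it is in envelope 2 (prior 2/5): the presenter has no choice, probability 1; weight (2/5)·1 = 2/5.
If it is in envelope 3 (prior 3/10): the presenter opened envelope 3, so this case is ruled out; weight (3/10)·0 = 0.
The weights sum to 11/20.
So P(the cheque in envelope 1 | the presenter opened envelope 3) = (3/20) / (11/20) = 3/11.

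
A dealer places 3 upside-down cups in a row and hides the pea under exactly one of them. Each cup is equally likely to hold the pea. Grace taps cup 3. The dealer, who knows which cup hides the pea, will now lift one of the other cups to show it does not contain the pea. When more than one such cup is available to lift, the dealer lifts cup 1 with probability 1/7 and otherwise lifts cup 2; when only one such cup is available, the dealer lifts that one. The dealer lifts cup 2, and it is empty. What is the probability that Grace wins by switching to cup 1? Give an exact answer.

7/13

Consider each possible location of the pea in turn.
If it is under cup 1 (prior 1/3): only cup 2 is available, probability 1; weight (1/3)·1 = 1/3.
If it is under cup 2 (prior 1/3): the dealer opened cup 2, so this case is ruled out; weight (1/3)·0 = 0.
If it is under cup 3 (prior 1/3): cup 1 is available but not opened, probability 6/7; weight (1/3)·(6/7) = 2/7.
The weights sum to 13/21.
So P(the pea under cup 1 | the dealer opened cup 2) = (1/3) / (13/21) = 7/13.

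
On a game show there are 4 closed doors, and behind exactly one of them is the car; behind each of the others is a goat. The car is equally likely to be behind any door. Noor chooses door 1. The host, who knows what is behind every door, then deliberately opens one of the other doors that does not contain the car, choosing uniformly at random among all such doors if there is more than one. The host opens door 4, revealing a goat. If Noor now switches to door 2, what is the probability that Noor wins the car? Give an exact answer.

3/8

Apply Bayes' rule, conditioning on where the car actually is.
If it is behind door 1 (prior 1/4): the host has 3 equally likely choices, so probability 1/3; weight (1/4)·(1/3) = 1/12.
If it is behind either of doors 2 and 3 (prior 1/4 each): the host has 2 equally likely choices, so probability 1/2; weight (1/4)·(1/2) = 1/8 each.
If it is behind door 4 (prior 1/4): the host opened door 4, so this case is ruled out; weight (1/4)·0 = 0.
The weights sum to 1/3.
So P(the car behind door 2 | the host opened door 4) = (1/8) / (1/3) = 3/8.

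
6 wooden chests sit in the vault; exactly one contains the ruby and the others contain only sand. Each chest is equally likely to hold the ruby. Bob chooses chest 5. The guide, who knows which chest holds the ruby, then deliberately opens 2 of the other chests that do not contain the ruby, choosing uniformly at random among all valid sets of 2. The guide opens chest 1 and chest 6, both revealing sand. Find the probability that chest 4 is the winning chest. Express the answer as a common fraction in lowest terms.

Consider each possible location of the ruby in turn.
If it is in either of chests 1 and 6 (prior 1/6 each): that chest was opened and seen not to hold the prize — ruled out; weight (1/6)·0 = 0 each.
If it is in any of chests 2, 3, and 4 (prior 1/6 each): the guide has 6 equally likely choices, so probability 1/6; weight (1/6)·(1/6) = 1/36 each.
If it is in chest 5 (prior 1/6): the guide has 10 equally likely choices, so probability 1/10; weight (1/6)·(1/10) = 1/60.
The weights sum to 1/10.
So P(the ruby in chest 4 | the guide opened chest 1 and chest 6) = (1/36) / (1/10) = 5/18.

5/18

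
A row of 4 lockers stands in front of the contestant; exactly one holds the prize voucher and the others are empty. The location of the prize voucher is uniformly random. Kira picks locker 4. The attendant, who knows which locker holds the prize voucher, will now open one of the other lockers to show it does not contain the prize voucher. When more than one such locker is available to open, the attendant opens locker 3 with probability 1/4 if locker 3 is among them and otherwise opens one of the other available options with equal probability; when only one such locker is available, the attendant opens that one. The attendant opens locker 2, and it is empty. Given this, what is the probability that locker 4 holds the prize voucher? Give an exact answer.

Condition on the true location of the prize voucher.
If it is in locker 1 (prior 1/4): locker 3 is available but not opened, probability 3/4; weight (1/4)·(3/4) = 3/16.
If it is in locker 2 (prior 1/4): the attendant opened locker 2, so this case is ruled out; weight (1/4)·0 = 0.
If it is in locker 3 (prior 1/4): locker 3 holds the prize so is unavailable; the attendant chooses uniformly among the 2 others, probability 1/2; weight (1/4)·(1/2) = 1/8.
If it is in locker 4 (prior 1/4): locker 3 is available but not opened; locker 2 gets probability (1 − 1/4)/2 = 3/8; weight (1/4)·(3/8) = 3/32.
The weights sum to 13/32.
So P(the prize voucher in locker 4 | the attendant opened locker 2) = (3/32) / (13/32) = 3/13.

3/13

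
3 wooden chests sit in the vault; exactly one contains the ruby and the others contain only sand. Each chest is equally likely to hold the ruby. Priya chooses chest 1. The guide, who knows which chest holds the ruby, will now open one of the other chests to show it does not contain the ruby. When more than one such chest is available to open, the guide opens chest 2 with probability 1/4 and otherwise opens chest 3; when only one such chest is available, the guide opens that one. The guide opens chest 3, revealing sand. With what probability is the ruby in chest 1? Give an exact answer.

Apply Bayes' rule, conditioning on where the ruby actually is.
If it is in chest 1 (prior 1/3): chest 2 is available but not opened, probability 3/4; weight (1/3)·(3/4) = 1/4.
If it is in chest 2 (prior 1/3): only chest 3 is available, probability 1; weight (1/3)·1 = 1/3.
If it is in chest 3 (prior 1/3): the guide opened chest 3, so this case is ruled out; weight (1/3)·0 = 0.
The weights sum to 7/12.
So P(the ruby in chest 1 | the guide opened chest 3) = (1/4) / (7/12) = 3/7.

3/7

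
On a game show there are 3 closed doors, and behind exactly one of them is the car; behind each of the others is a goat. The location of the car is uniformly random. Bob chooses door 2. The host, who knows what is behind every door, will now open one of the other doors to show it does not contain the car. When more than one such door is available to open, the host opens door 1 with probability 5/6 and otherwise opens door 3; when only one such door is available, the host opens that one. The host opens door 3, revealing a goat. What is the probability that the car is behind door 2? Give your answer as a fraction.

Condition on the true location of the car.
If it is behind door 1 (prior 1/3): only door 3 is available, probability 1; weight (1/3)·1 = 1/3.
If it is behind door 2 (prior 1/3): door 1 is available but not opened, probability 1/6; weight (1/3)·(1/6) = 1/18.
If it is behind door 3 (prior 1/3): the host opened door 3, so this case is ruled out; weight (1/3)·0 = 0.
The weights sum to 7/18.
So P(the car behind door 2 | the host opened door 3) = (1/18) / (7/18) = 1/7.

1/7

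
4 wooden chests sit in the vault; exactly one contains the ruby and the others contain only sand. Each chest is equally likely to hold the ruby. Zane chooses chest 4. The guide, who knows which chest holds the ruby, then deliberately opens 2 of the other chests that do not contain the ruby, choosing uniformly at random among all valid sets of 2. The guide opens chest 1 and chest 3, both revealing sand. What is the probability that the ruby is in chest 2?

Consider each possible location of the ruby in turn.
If it is in either of chests 1 and 3 (prior 1/4 each): that chest was opened and seen not to hold the prize — ruled out; weight (1/4)·0 = 0 each.
If it is in chest 2 (prior 1/4): the guide has no choice, probability 1; weight (1/4)·1 = 1/4.
If it is in chest 4 (prior 1/4): the guide has 3 equally likely choices, so probability 1/3; weight (1/4)·(1/3) = 1/12.
The weights sum to 1/3.
So P(the ruby in chest 2 | the guide opened chest 1 and chest 3) = (1/4) / (1/3) = 3/4.

3/4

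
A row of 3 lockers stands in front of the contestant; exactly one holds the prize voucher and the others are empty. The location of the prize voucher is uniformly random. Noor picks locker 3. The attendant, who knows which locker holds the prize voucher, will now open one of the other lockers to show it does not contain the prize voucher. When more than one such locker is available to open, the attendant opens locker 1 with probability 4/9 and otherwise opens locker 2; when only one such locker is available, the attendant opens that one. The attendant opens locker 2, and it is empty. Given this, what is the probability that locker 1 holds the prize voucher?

Condition on the true location of the prize voucher.
If it is in locker 1 (prior 1/3): only locker 2 is available, probability 1; weight (1/3)·1 = 1/3.
If it is in locker 2 (prior 1/3): the attendant opened locker 2, so this case is ruled out; weight (1/3)·0 = 0.
If it is in locker 3 (prior 1/3): locker 1 is available but not opened, probability 5/9; weight (1/3)·(5/9) = 5/27.
The weights sum to 14/27.
So P(the prize voucher in locker 1 | the attendant opened locker 2) = (1/3) / (14/27) = 9/14.

9/14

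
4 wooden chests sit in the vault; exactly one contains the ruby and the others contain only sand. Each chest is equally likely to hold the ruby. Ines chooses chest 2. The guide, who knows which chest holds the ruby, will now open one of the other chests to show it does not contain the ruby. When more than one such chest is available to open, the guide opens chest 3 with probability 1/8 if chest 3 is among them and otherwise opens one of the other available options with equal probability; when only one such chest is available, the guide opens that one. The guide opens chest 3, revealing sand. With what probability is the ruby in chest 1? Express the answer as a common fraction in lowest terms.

1/3

Condition on the true location of the ruby.
If it is in any of chests 1, 2, and 4 (prior 1/4 each): chest 3 is available, opened with probability 1/8; weight (1/4)·(1/8) = 1/32 each.
If it is in chest 3 (prior 1/4): the guide opened chest 3, so this case is ruled out; weight (1/4)·0 = 0.
The weights sum to 3/32.
So P(the ruby in chest 1 | the guide opened chest 3) = (1/32) / (3/32) = 1/3.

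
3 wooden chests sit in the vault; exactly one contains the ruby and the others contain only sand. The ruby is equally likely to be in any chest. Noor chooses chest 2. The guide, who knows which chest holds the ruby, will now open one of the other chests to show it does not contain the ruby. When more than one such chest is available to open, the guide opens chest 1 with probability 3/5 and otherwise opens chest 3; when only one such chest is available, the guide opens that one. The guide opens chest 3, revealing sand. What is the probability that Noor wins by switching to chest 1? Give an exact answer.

Apply Bayes' rule, conditioning on where the ruby actually is.
If it is in chest 1 (prior 1/3): only chest 3 is available, probability 1; weight (1/3)·1 = 1/3.
If it is in chest 2 (prior 1/3): chest 1 is available but not opened, probability 2/5; weight (1/3)·(2/5) = 2/15.
If it is in chest 3 (prior 1/3): the guide opened chest 3, so this case is ruled out; weight (1/3)·0 = 0.
The weights sum to 7/15.
So P(the ruby in chest 1 | the guide opened chest 3) = (1/3) / (7/15) = 5/7.

5/7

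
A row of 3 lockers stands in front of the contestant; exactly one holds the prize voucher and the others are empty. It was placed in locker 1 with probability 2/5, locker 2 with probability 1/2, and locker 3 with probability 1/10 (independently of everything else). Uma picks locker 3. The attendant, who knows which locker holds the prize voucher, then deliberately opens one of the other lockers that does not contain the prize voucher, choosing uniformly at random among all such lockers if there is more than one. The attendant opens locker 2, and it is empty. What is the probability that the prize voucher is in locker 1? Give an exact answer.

8/9

Condition on the true location of the prize voucher.
If it is in locker 1 (prior 2/5): the attendant has no choice, probability 1; weight (2/5)·1 = 2/5.
If it is in locker 2 (prior 1/2): the attendant opened locker 2, so this case is ruled out; weight (1/2)·0 = 0.
If it is in locker 3 (prior 1/10): the attendant has 2 equally likely choices, so probability 1/2; weight (1/10)·(1/2) = 1/20.
The weights sum to 9/20.
So P(the prize voucher in locker 1 | the attendant opened locker 2) = (2/5) / (9/20) = 8/9.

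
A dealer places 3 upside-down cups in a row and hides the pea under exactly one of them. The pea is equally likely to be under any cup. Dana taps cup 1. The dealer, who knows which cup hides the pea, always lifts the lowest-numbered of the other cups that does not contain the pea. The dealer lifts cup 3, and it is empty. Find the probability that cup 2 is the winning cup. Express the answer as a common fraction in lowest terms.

1

Consider each possible location of the pea in turn.
If it is under cup 1 (prior 1/3): the dealer would have opened cup 2 instead, probability 0; weight (1/3)·0 = 0.
If it is under cup 2 (prior 1/3): cup 3 is the lowest-numbered option available, probability 1; weight (1/3)·1 = 1/3.
If it is under cup 3 (prior 1/3): the dealer opened cup 3, so this case is ruled out; weight (1/3)·0 = 0.
The weights sum to 1/3.
So P(the pea under cup 2 | the dealer opened cup 3) = (1/3) / (1/3) = 1.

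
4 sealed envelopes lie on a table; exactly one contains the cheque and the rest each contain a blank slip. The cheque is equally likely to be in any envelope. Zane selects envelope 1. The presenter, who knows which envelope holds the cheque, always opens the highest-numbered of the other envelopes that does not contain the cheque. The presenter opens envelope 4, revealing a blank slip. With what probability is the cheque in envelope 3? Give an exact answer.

Apply Bayes' rule, conditioning on where the cheque actually is.
If it is in any of envelopes 1, 2, and 3 (prior 1/4 each): envelope 4 is the highest-numbered option available, probability 1; weight (1/4)·1 = 1/4 each.
If it is in envelope 4 (prior 1/4): the presenter opened envelope 4, so this case is ruled out; weight (1/4)·0 = 0.
The weights sum to 3/4.
So P(the cheque in envelope 3 | the presenter opened envelope 4) = (1/4) / (3/4) = 1/3.

1/3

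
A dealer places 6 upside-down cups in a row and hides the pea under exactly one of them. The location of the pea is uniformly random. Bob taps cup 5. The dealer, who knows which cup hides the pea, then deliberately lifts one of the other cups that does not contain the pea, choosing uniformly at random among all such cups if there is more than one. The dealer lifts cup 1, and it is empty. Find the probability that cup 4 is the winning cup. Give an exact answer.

Consider each possible location of the pea in turn.
If it is under cup 1 (prior 1/6): the dealer opened cup 1, so this case is ruled out; weight (1/6)·0 = 0.
If it is under any of cups 2, 3, 4, and 6 (prior 1/6 each): the dealer has 4 equally likely choices, so probability 1/4; weight (1/6)·(1/4) = 1/24 each.
If it is under cup 5 (prior 1/6): the dealer has 5 equally likely choices, so probability 1/5; weight (1/6)·(1/5) = 1/30.
The weights sum to 1/5.
So P(the pea under cup 4 | the dealer opened cup 1) = (1/24) / (1/5) = 5/24.

5/24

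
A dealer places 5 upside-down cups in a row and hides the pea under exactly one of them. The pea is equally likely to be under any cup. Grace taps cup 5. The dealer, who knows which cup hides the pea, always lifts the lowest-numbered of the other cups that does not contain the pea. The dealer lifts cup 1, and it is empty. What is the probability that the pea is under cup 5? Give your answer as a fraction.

1/4

Apply Bayes' rule, conditioning on where the pea actually is.
If it is under cup 1 (prior 1/5): the dealer opened cup 1, so this case is ruled out; weight (1/5)·0 = 0.
If it is under any of cups 2, 3, 4, and 5 (prior 1/5 each): cup 1 is the lowest-numbered option available, probability 1; weight (1/5)·1 = 1/5 each.
The weights sum to 4/5.
So P(the pea under cup 5 | the dealer opened cup 1) = (1/5) / (4/5) = 1/4.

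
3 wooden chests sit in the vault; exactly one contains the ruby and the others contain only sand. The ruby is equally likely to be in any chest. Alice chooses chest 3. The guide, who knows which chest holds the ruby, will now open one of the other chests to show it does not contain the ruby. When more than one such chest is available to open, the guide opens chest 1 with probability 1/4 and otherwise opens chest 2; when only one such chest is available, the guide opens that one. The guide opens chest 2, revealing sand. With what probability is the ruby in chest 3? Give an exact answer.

3/7

Consider each possible location of the ruby in turn.
If it is in chest 1 (prior 1/3): only chest 2 is available, probability 1; weight (1/3)·1 = 1/3.
If it is in chest 2 (prior 1/3): the guide opened chest 2, so this case is ruled out; weight (1/3)·0 = 0.
If it is in chest 3 (prior 1/3): chest 1 is available but not opened, probability 3/4; weight (1/3)·(3/4) = 1/4.
The weights sum to 7/12.
So P(the ruby in chest 3 | the guide opened chest 2) = (1/4) / (7/12) = 3/7.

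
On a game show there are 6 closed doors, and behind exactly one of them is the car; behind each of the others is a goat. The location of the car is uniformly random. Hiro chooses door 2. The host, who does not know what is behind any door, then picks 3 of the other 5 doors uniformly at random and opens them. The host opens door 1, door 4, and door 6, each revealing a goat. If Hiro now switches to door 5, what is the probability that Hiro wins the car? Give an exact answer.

1/3

Consider each possible location of the car in turn.
If it is behind any of doors 1, 4, and 6 (prior 1/6 each): that door was opened and seen not to hold the prize — ruled out; weight (1/6)·0 = 0 each.
If it is behind any of doors 2, 3, and 5 (prior 1/6 each): the host picks exactly this set with probability 1/10 regardless, and none is the prize; weight (1/6)·(1/10) = 1/60 each.
The weights sum to 1/20.
So P(the car behind door 5 | the host opened door 1, door 4, and door 6) = (1/60) / (1/20) = 1/3.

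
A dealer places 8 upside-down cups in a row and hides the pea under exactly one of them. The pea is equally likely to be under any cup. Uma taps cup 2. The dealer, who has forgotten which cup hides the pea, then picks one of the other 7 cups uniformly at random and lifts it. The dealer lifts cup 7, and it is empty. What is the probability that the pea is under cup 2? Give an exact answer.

Apply Bayes' rule, conditioning on where the pea actually is.
If it is under any of cups 1, 2, 3, 4, 5, 6, and 8 (prior 1/8 each): the dealer picks cup 7 with probability 1/7 regardless, and it is not the prize; weight (1/8)·(1/7) = 1/56 each.
If it is under cup 7 (prior 1/8): the dealer opened cup 7, so this case is ruled out; weight (1/8)·0 = 0.
The weights sum to 1/8.
So P(the pea under cup 2 | the dealer opened cup 7) = (1/56) / (1/8) = 1/7.

1/7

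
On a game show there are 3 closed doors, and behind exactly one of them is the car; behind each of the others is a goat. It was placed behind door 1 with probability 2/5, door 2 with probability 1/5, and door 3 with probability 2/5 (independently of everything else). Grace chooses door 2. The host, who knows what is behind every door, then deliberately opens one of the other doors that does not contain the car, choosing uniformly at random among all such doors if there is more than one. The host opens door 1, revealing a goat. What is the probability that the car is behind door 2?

Apply Bayes' rule, conditioning on where the car actually is.
If it is behind door 1 (prior 2/5): the host opened door 1, so this case is ruled out; weight (2/5)·0 = 0.
If it is behind door 2 (prior 1/5): the host has 2 equally likely choices, so probability 1/2; weight (1/5)·(1/2) = 1/10.
If it is behind door 3 (prior 2/5): the host has no choice, probability 1; weight (2/5)·1 = 2/5.
The weights sum to 1/2.
So P(the car behind door 2 | the host opened door 1) = (1/10) / (1/2) = 1/5.

1/5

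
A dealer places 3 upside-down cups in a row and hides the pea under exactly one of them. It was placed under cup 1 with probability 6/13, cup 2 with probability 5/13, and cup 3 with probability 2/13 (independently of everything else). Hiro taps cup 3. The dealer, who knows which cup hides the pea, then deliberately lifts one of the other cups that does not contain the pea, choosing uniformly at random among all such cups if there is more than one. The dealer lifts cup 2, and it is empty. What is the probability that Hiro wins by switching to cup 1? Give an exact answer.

Apply Bayes' rule, conditioning on where the pea actually is.
If it is under cup 1 (prior 6/13): the dealer has no choice, probability 1; weight (6/13)·1 = 6/13.
If it is under cup 2 (prior 5/13): the dealer opened cup 2, so this case is ruled out; weight (5/13)·0 = 0.
If it is under cup 3 (prior 2/13): the dealer has 2 equally likely choices, so probability 1/2; weight (2/13)·(1/2) = 1/13.
The weights sum to 7/13.
So P(the pea under cup 1 | the dealer opened cup 2) = (6/13) / (7/13) = 6/7.

6/7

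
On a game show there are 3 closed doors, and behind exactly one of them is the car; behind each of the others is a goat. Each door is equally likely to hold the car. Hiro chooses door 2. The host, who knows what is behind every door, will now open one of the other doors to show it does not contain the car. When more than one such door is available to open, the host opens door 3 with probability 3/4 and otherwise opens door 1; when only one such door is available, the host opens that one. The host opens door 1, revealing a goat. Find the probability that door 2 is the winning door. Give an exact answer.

1/5

Apply Bayes' rule, conditioning on where the car actually is.
If it is behind door 1 (prior 1/3): the host opened door 1, so this case is ruled out; weight (1/3)·0 = 0.
If it is behind door 2 (prior 1/3): door 3 is available but not opened, probability 1/4; weight (1/3)·(1/4) = 1/12.
If it is behind door 3 (prior 1/3): only door 1 is available, probability 1; weight (1/3)·1 = 1/3.
The weights sum to 5/12.
So P(the car behind door 2 | the host opened door 1) = (1/12) / (5/12) = 1/5.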